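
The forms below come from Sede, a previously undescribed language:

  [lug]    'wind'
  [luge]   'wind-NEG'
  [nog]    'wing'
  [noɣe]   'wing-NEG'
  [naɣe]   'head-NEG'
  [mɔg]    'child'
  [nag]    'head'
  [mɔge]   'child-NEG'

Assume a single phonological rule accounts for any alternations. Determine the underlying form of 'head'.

'head' shows [g] ~ [ɣ] at the end of the stem ([nag] vs [naɣe]).
The stem 'wind' ([lug], [luge]) shows [g] unchanged in both environments, so [g] cannot be basic with [ɣ] derived before the NEG suffix.
Therefore /ɣ/ is basic and [g] is derived by word-final hardening (voiced fricatives become stops word-finally).
The underlying form of 'head' is therefore /naɣ/.

/naɣ/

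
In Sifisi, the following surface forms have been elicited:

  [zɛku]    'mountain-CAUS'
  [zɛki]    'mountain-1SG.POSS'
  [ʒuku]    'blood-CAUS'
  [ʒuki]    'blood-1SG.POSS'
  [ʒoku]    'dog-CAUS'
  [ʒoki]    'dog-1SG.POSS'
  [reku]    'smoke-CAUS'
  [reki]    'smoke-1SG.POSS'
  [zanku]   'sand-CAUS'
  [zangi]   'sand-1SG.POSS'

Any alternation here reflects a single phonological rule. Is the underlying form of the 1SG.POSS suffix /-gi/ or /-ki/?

The 1SG.POSS morpheme has two allomorphs, [-gi] and [-ki].
The CAUS suffix, which begins with [k], is invariant after every stem; so [k] is not altered by any rule here.
So the underlying form is /-gi/, and voiced stops become voiceless after a vowel.

/-gi/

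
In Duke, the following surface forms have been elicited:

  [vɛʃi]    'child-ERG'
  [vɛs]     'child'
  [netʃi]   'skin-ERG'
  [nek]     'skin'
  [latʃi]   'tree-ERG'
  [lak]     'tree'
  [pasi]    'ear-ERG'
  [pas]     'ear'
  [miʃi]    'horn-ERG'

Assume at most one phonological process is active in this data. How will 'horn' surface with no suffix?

'child' shows [ʃ] ~ [s] at the end of the stem ([vɛʃi] vs [vɛs]).
If /s/ were underlying and a rule turned it into [ʃ] before the ERG suffix, 'ear' would also alternate; but it has [s] in both [pasi] and [pas].
The underlying segment must be /ʃ/; palato-alveolar /tʃ/ and /ʃ/ become [k] and [s] when no front vowel follows, yielding [s] there.
The one attested form of 'horn', [miʃi], shows underlying /miʃ/. Applying the same rule when no front vowel follows gives [mis].

[mis]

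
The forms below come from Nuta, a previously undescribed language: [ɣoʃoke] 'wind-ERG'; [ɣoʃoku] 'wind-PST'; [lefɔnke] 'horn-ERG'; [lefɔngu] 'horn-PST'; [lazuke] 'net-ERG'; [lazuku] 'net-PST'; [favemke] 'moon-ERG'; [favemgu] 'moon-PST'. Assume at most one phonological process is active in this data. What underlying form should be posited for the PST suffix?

The PST suffix surfaces as [-gu] and [-ku], depending on the final segment of the stem.
By contrast the ERG suffix keeps its initial [k] throughout — that segment must be underlying.
So the underlying form is /-gu/, and voiced stops become voiceless after a vowel.

/-gu/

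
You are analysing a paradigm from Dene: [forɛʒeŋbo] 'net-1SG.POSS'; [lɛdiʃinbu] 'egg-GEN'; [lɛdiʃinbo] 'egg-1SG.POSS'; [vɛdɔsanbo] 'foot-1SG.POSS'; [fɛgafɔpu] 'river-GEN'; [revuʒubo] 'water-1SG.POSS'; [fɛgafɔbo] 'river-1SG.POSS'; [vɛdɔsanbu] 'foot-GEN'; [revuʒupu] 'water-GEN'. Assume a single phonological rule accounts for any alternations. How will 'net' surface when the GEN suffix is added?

The GEN morpheme has two allomorphs, [-bu] and [-pu].
By contrast the 1SG.POSS suffix keeps its initial [b] throughout — that segment must be underlying.
So the underlying form is /-pu/, and voiceless stops become voiced after a nasal.
After 'net', which ends in a nasal, the suffix surfaces as [-bu], giving [forɛʒeŋbu].

[forɛʒeŋbu]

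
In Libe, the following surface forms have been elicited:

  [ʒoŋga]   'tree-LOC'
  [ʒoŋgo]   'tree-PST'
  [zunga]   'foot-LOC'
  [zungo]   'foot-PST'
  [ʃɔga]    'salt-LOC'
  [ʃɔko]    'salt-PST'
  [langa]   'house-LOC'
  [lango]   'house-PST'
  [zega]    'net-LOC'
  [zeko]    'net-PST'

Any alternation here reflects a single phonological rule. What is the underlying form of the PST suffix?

The PST suffix surfaces as [-go] and [-ko], depending on the final segment of the stem.
The LOC suffix, which begins with [g], is invariant after every stem; so [g] is not altered by any rule here.
The PST suffix is therefore /-ko/ underlyingly, with post-nasal voicing: voiceless stops become voiced after a nasal.

/-ko/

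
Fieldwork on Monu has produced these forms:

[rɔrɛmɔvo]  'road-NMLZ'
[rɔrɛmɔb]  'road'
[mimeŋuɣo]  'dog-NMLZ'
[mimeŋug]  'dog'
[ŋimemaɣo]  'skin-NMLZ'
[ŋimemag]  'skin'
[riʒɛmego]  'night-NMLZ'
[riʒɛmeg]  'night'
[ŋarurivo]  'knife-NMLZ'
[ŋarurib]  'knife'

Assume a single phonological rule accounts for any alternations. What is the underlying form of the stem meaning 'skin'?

/ŋimemaɣ/

The stem for 'skin' ends in [ɣ] in [ŋimemaɣo] but [g] in [ŋimemag].
Compare 'night', with invariant [g] in [riʒɛmego] and [riʒɛmeg]: an analysis with underlying /g/ and a rule producing [ɣ] before the NMLZ suffix would wrongly predict alternation here too.
Therefore /ɣ/ is basic and [g] is derived by word-final hardening (voiced fricatives become stops word-finally).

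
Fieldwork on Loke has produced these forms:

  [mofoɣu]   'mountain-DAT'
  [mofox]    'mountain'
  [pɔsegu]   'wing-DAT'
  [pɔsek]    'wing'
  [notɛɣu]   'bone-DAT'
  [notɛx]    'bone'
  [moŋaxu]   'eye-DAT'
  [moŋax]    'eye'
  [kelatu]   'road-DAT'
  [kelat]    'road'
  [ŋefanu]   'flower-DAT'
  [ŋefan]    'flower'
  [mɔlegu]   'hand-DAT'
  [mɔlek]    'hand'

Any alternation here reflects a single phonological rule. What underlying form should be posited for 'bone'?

In [notɛɣu] and [notɛx] the final segment of 'bone' alternates: [ɣ] ~ [x].
But 'eye' keeps [x] in both environments ([moŋaxu], [moŋax]), so there is no rule changing /x/ to [ɣ] before the DAT suffix.
The underlying segment must be /ɣ/; voiced obstruents become voiceless word-finally, yielding [x] there.
The underlying form of 'bone' is therefore /notɛɣ/.

/notɛɣ/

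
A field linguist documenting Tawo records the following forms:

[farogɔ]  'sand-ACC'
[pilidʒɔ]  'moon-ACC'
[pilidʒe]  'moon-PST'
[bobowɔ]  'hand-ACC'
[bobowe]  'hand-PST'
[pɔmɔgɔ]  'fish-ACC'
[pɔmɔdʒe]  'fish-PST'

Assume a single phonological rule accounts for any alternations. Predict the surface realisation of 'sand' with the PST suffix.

[farodʒe]

'fish' shows [g] ~ [dʒ] at the end of the stem ([pɔmɔgɔ] vs [pɔmɔdʒe]).
The stem 'moon' ([pilidʒɔ], [pilidʒe]) shows [dʒ] unchanged in both environments, so [dʒ] cannot be basic with [g] derived before the ACC suffix.
Therefore /g/ is basic and [dʒ] is derived by palatalization before a front vowel (/g/ becomes palato-alveolar [dʒ] before a front vowel).
From [farogɔ] the stem 'sand' is /farog/; before a front vowel this yields [farodʒe].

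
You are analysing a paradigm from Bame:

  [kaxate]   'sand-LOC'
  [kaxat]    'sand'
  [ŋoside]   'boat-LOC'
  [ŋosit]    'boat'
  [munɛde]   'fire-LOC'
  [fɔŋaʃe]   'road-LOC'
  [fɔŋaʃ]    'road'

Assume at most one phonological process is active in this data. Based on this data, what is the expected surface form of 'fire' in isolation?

[munɛt]

The stem for 'boat' ends in [d] in [ŋoside] but [t] in [ŋosit].
If /t/ were underlying and a rule turned it into [d] before the LOC suffix, 'sand' would also alternate; but it has [t] in both [kaxate] and [kaxat].
So /d/ is underlying, and a rule of word-final obstruent devoicing — voiced obstruents become voiceless word-finally — gives [t].
The one attested form of 'fire', [munɛde], shows underlying /munɛd/. Applying the same rule word-finally gives [munɛt].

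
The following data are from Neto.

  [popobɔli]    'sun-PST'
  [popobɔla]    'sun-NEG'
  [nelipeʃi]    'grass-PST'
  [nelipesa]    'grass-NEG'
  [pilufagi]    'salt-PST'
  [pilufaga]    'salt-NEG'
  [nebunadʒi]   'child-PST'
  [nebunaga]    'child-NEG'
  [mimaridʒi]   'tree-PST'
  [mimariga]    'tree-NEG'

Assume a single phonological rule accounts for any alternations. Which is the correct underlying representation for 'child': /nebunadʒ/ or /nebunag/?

In [nebunadʒi] and [nebunaga] the final segment of 'child' alternates: [dʒ] ~ [g].
If /g/ were underlying and a rule turned it into [dʒ] before the PST suffix, 'salt' would also alternate; but it has [g] in both [pilufagi] and [pilufaga].
The alternation reflects depalatalization: palato-alveolar /dʒ/ and /ʃ/ become [g] and [s] when no front vowel follows. /dʒ/ is underlying.

/nebunadʒ/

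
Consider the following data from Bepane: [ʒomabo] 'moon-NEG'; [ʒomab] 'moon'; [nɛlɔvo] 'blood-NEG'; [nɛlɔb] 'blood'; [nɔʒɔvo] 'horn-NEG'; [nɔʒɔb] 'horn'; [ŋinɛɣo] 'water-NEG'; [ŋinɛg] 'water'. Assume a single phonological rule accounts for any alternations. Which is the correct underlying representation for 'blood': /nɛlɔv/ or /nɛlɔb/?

The root 'blood' surfaces as [nɛlɔvo] and [nɛlɔb], with a stem-final [v] ~ [b] alternation.
But 'moon' keeps [b] in both environments ([ʒomabo], [ʒomab]), so there is no rule changing /b/ to [v] before the NEG suffix.
The alternation reflects word-final hardening: voiced fricatives become stops word-finally. /v/ is underlying.

/nɛlɔv/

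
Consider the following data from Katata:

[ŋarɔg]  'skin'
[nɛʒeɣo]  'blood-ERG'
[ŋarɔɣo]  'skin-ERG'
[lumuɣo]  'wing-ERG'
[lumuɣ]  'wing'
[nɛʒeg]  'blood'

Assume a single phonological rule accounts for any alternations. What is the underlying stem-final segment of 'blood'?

/g/

The root 'blood' surfaces as [nɛʒeɣo] and [nɛʒeg], with a stem-final [ɣ] ~ [g] alternation.
But 'wing' keeps [ɣ] in both environments ([lumuɣo], [lumuɣ]), so there is no rule changing /ɣ/ to [g] in isolation.
So /g/ is underlying, and a rule of intervocalic spirantization — voiced stops become fricatives between vowels — gives [ɣ].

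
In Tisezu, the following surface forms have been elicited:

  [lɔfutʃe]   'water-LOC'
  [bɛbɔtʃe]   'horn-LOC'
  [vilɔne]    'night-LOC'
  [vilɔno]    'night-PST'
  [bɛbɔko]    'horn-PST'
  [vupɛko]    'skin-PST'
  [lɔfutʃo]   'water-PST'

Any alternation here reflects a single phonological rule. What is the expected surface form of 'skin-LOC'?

[vupɛtʃe]

The stem for 'horn' ends in [k] in [bɛbɔko] but [tʃ] in [bɛbɔtʃe].
The stem 'water' ([lɔfutʃo], [lɔfutʃe]) shows [tʃ] unchanged in both environments, so [tʃ] cannot be basic with [k] derived before the PST suffix.
Therefore /k/ is basic and [tʃ] is derived by palatalization before a front vowel (/k/ becomes palato-alveolar [tʃ] before a front vowel).
From [vupɛko] the stem 'skin' is /vupɛk/; before a front vowel this yields [vupɛtʃe].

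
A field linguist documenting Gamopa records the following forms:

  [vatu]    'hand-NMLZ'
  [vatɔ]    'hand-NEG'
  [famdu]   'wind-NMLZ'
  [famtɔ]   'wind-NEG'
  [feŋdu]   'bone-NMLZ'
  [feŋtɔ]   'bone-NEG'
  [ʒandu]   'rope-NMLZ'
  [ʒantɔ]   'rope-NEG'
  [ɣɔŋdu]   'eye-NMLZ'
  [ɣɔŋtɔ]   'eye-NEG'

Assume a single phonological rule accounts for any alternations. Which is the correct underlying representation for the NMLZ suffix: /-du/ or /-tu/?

The NMLZ morpheme has two allomorphs, [-du] and [-tu].
By contrast the NEG suffix keeps its initial [t] throughout — that segment must be underlying.
The NMLZ suffix is therefore /-du/ underlyingly, with post-vocalic devoicing: voiced stops become voiceless after a vowel.

/-du/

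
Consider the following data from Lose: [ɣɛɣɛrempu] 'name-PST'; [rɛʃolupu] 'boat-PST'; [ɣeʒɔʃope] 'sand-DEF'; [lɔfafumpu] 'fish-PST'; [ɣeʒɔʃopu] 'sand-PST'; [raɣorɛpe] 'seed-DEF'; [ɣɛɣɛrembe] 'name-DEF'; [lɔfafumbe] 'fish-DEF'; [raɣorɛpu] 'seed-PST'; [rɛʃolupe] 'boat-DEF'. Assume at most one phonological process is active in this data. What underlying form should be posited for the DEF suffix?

/-be/

The DEF suffix surfaces as [-be] and [-pe], depending on the final segment of the stem.
The PST suffix, which begins with [p], is invariant after every stem; so [p] is not altered by any rule here.
The DEF suffix is therefore /-be/ underlyingly, with post-vocalic devoicing: voiced stops become voiceless after a vowel.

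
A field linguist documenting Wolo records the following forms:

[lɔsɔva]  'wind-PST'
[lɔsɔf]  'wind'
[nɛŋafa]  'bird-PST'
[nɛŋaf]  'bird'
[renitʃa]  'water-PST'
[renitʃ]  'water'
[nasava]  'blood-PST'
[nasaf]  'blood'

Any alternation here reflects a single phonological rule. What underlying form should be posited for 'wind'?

/lɔsɔv/

The root 'wind' surfaces as [lɔsɔva] and [lɔsɔf], with a stem-final [v] ~ [f] alternation.
But 'bird' keeps [f] in both environments ([nɛŋafa], [nɛŋaf]), so there is no rule changing /f/ to [v] before the PST suffix.
The alternation reflects word-final obstruent devoicing: voiced obstruents become voiceless word-finally. /v/ is underlying.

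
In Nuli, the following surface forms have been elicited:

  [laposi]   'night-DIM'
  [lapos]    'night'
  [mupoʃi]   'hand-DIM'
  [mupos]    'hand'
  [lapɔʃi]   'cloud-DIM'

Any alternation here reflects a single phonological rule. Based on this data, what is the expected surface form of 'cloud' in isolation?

'hand' shows [ʃ] ~ [s] at the end of the stem ([mupoʃi] vs [mupos]).
Compare 'night', with invariant [s] in [laposi] and [lapos]: an analysis with underlying /s/ and a rule producing [ʃ] before the DIM suffix would wrongly predict alternation here too.
The underlying segment must be /ʃ/; palato-alveolar /ʃ/ becomes [s] when no front vowel follows, yielding [s] there.
From [lapɔʃi] the stem 'cloud' is /lapɔʃ/; when no front vowel follows this yields [lapɔs].

[lapɔs]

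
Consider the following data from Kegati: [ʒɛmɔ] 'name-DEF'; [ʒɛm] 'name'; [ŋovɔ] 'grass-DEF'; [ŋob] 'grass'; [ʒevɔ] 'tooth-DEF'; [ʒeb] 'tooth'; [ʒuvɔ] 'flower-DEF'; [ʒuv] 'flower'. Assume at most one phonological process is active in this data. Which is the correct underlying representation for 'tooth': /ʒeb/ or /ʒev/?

The root 'tooth' surfaces as [ʒevɔ] and [ʒeb], with a stem-final [v] ~ [b] alternation.
Compare 'flower', with invariant [v] in [ʒuvɔ] and [ʒuv]: an analysis with underlying /v/ and a rule producing [b] in isolation would wrongly predict alternation here too.
Therefore /b/ is basic and [v] is derived by intervocalic spirantization (voiced stops become fricatives between vowels).

/ʒeb/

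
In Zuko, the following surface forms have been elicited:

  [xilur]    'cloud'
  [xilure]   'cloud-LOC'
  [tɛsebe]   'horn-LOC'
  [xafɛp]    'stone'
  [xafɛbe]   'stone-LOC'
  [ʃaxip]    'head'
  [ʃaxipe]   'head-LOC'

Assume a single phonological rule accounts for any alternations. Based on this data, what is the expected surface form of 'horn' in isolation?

[tɛsep]

'stone' shows [p] ~ [b] at the end of the stem ([xafɛp] vs [xafɛbe]).
Compare 'head', with invariant [p] in [ʃaxip] and [ʃaxipe]: an analysis with underlying /p/ and a rule producing [b] before the LOC suffix would wrongly predict alternation here too.
So /b/ is underlying, and a rule of word-final obstruent devoicing — voiced obstruents become voiceless word-finally — gives [p].
From [tɛsebe] the stem 'horn' is /tɛseb/; word-finally this yields [tɛsep].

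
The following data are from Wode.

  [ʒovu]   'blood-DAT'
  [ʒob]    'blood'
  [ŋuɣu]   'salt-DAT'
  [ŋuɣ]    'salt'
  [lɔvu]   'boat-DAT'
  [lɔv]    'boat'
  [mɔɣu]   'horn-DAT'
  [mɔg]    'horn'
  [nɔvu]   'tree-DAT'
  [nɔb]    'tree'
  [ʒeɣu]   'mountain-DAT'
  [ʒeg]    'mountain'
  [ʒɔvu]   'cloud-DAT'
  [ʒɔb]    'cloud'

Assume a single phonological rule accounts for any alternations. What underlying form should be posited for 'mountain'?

/ʒeg/

The root 'mountain' surfaces as [ʒeɣu] and [ʒeg], with a stem-final [ɣ] ~ [g] alternation.
But 'salt' keeps [ɣ] in both environments ([ŋuɣu], [ŋuɣ]), so there is no rule changing /ɣ/ to [g] in isolation.
So /g/ is underlying, and a rule of intervocalic spirantization — voiced stops become fricatives between vowels — gives [ɣ].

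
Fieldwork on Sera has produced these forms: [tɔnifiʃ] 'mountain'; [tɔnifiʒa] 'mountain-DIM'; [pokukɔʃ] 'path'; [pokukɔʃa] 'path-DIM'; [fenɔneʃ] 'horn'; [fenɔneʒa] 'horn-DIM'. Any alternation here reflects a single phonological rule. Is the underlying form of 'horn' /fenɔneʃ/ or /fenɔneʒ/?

'horn' shows [ʃ] ~ [ʒ] at the end of the stem ([fenɔneʃ] vs [fenɔneʒa]).
But 'path' keeps [ʃ] in both environments ([pokukɔʃ], [pokukɔʃa]), so there is no rule changing /ʃ/ to [ʒ] before the DIM suffix.
The underlying segment must be /ʒ/; voiced obstruents become voiceless word-finally, yielding [ʃ] there.

/fenɔneʒ/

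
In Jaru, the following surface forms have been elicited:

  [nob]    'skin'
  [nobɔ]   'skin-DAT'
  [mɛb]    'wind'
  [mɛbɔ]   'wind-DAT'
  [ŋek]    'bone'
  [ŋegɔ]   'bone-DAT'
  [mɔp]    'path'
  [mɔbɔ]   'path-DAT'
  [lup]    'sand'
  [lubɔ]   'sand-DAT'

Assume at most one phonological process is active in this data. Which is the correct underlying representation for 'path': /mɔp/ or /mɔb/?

/mɔp/

In [mɔp] and [mɔbɔ] the final segment of 'path' alternates: [p] ~ [b].
But 'wind' keeps [b] in both environments ([mɛb], [mɛbɔ]), so there is no rule changing /b/ to [p] in isolation.
So /p/ is underlying, and a rule of intervocalic voicing — voiceless stops become voiced between vowels — gives [b].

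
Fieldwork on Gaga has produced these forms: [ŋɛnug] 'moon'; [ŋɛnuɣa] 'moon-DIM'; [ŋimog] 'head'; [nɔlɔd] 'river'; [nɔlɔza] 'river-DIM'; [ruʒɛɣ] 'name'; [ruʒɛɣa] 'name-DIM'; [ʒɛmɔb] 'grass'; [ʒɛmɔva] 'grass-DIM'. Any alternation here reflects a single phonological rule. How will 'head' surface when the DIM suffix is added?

The stem for 'moon' ends in [g] in [ŋɛnug] but [ɣ] in [ŋɛnuɣa].
Compare 'name', with invariant [ɣ] in [ruʒɛɣ] and [ruʒɛɣa]: an analysis with underlying /ɣ/ and a rule producing [g] in isolation would wrongly predict alternation here too.
The underlying segment must be /g/; voiced stops become fricatives between vowels, yielding [ɣ] there.
The one attested form of 'head', [ŋimog], shows underlying /ŋimog/. Applying the same rule between vowels gives [ŋimoɣa].

[ŋimoɣa]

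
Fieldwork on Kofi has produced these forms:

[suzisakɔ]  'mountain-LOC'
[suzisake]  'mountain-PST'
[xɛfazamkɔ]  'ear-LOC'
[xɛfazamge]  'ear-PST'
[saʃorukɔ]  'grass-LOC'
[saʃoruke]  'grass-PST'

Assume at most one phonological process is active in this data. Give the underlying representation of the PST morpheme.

/-ge/

The PST suffix surfaces as [-ge] and [-ke], depending on the final segment of the stem.
The LOC suffix, which begins with [k], is invariant after every stem; so [k] is not altered by any rule here.
The PST suffix is therefore /-ge/ underlyingly, with post-vocalic devoicing: voiced stops become voiceless after a vowel.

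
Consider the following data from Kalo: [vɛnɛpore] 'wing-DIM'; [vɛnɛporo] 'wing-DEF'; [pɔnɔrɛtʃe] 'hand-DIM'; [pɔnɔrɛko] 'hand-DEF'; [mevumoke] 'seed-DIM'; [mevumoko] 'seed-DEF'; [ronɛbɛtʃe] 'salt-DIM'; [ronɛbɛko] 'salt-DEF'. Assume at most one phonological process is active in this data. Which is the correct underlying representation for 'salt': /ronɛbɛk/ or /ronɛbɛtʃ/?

/ronɛbɛtʃ/

In [ronɛbɛtʃe] and [ronɛbɛko] the final segment of 'salt' alternates: [tʃ] ~ [k].
If /k/ were underlying and a rule turned it into [tʃ] before the DIM suffix, 'seed' would also alternate; but it has [k] in both [mevumoke] and [mevumoko].
So /tʃ/ is underlying, and a rule of depalatalization — palato-alveolar /tʃ/ becomes [k] when no front vowel follows — gives [k].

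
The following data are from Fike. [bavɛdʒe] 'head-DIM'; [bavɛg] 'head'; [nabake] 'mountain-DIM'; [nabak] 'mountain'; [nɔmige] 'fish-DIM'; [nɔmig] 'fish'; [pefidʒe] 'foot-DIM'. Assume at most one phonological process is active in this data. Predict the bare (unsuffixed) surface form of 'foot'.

[pefig]

'head' shows [dʒ] ~ [g] at the end of the stem ([bavɛdʒe] vs [bavɛg]).
The stem 'fish' ([nɔmige], [nɔmig]) shows [g] unchanged in both environments, so [g] cannot be basic with [dʒ] derived before the DIM suffix.
The underlying segment must be /dʒ/; palato-alveolar /dʒ/ becomes [g] when no front vowel follows, yielding [g] there.
From [pefidʒe] the stem 'foot' is /pefidʒ/; when no front vowel follows this yields [pefig].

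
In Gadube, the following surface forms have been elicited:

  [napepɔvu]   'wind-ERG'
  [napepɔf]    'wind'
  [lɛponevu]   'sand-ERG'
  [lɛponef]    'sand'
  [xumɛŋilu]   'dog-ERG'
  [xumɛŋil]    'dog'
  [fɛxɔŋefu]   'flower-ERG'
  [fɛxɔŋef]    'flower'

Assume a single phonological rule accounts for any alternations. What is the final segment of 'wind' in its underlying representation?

The stem for 'wind' ends in [v] in [napepɔvu] but [f] in [napepɔf].
But 'flower' keeps [f] in both environments ([fɛxɔŋefu], [fɛxɔŋef]), so there is no rule changing /f/ to [v] before the ERG suffix.
The underlying segment must be /v/; voiced obstruents become voiceless word-finally, yielding [f] there.

/v/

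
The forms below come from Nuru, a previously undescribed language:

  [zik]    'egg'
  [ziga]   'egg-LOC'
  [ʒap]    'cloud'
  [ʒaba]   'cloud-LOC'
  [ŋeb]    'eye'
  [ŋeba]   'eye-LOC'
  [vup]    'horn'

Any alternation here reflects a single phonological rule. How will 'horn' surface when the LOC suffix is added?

The stem for 'cloud' ends in [p] in [ʒap] but [b] in [ʒaba].
If /b/ were underlying and a rule turned it into [p] in isolation, 'eye' would also alternate; but it has [b] in both [ŋeb] and [ŋeba].
The alternation reflects intervocalic voicing: voiceless stops become voiced between vowels. /p/ is underlying.
From [vup] the stem 'horn' is /vup/; between vowels this yields [vuba].

[vuba]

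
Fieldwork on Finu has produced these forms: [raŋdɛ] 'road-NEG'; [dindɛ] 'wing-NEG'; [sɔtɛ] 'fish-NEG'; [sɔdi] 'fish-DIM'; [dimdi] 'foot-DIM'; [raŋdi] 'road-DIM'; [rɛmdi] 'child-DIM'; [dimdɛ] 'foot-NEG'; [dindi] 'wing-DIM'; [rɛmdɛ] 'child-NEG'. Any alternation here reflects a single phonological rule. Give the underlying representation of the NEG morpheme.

/-tɛ/

The NEG morpheme has two allomorphs, [-dɛ] and [-tɛ].
The DIM suffix, which begins with [d], is invariant after every stem; so [d] is not altered by any rule here.
The NEG suffix is therefore /-tɛ/ underlyingly, with post-nasal voicing: voiceless stops become voiced after a nasal.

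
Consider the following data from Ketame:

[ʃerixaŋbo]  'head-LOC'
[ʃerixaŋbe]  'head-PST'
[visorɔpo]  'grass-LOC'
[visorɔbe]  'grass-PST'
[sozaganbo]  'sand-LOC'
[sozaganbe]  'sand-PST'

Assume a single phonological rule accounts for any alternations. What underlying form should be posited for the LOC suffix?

/-po/

The LOC suffix surfaces as [-bo] and [-po], depending on the final segment of the stem.
By contrast the PST suffix keeps its initial [b] throughout — that segment must be underlying.
So the underlying form is /-po/, and voiceless stops become voiced after a nasal.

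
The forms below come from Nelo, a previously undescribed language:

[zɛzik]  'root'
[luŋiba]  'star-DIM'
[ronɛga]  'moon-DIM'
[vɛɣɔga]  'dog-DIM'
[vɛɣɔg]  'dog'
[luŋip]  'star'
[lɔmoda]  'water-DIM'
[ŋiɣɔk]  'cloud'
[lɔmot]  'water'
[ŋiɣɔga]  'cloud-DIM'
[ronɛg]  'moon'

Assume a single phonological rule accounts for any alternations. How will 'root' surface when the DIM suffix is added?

[zɛziga]

The stem for 'cloud' ends in [g] in [ŋiɣɔga] but [k] in [ŋiɣɔk].
The stem 'dog' ([vɛɣɔga], [vɛɣɔg]) shows [g] unchanged in both environments, so [g] cannot be basic with [k] derived in isolation.
The alternation reflects intervocalic voicing: voiceless stops become voiced between vowels. /k/ is underlying.
The one attested form of 'root', [zɛzik], shows underlying /zɛzik/. Applying the same rule between vowels gives [zɛziga].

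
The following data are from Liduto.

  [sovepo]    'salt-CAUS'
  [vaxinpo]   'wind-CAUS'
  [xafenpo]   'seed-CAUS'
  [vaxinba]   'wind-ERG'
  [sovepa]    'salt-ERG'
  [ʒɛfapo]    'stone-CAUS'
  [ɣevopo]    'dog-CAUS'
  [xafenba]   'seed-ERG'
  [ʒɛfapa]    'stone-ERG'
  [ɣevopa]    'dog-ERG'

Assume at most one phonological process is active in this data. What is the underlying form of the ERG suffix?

The ERG morpheme has two allomorphs, [-ba] and [-pa].
The CAUS suffix, which begins with [p], is invariant after every stem; so [p] is not altered by any rule here.
The ERG suffix is therefore /-ba/ underlyingly, with post-vocalic devoicing: voiced stops become voiceless after a vowel.

/-ba/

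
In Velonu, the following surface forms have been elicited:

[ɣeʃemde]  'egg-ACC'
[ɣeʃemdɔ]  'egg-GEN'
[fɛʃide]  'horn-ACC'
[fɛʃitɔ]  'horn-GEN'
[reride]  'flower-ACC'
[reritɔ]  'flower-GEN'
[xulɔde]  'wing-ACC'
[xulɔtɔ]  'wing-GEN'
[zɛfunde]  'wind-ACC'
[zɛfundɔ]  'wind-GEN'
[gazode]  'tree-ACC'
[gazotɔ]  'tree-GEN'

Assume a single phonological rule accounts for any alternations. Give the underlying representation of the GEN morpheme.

The GEN morpheme has two allomorphs, [-dɔ] and [-tɔ].
By contrast the ACC suffix keeps its initial [d] throughout — that segment must be underlying.
So the underlying form is /-tɔ/, and voiceless stops become voiced after a nasal.

/-tɔ/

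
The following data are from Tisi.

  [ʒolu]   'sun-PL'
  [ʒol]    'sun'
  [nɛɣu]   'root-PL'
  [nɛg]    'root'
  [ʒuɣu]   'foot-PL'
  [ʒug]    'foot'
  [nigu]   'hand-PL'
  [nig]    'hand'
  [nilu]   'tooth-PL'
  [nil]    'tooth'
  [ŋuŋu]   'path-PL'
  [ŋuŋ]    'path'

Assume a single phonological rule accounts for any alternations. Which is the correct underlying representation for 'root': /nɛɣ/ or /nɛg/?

/nɛɣ/

The root 'root' surfaces as [nɛɣu] and [nɛg], with a stem-final [ɣ] ~ [g] alternation.
But 'hand' keeps [g] in both environments ([nigu], [nig]), so there is no rule changing /g/ to [ɣ] before the PL suffix.
The alternation reflects word-final hardening: voiced fricatives become stops word-finally. /ɣ/ is underlying.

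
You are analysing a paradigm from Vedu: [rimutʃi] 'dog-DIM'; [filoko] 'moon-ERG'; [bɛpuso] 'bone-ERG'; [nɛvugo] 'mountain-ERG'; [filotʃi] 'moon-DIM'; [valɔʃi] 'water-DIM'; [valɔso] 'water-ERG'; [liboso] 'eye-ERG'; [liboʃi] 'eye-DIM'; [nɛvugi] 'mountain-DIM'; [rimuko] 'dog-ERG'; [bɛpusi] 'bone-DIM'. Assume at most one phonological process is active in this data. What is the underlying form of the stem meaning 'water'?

In [valɔʃi] and [valɔso] the final segment of 'water' alternates: [ʃ] ~ [s].
But 'bone' keeps [s] in both environments ([bɛpusi], [bɛpuso]), so there is no rule changing /s/ to [ʃ] before the DIM suffix.
So /ʃ/ is underlying, and a rule of depalatalization — palato-alveolar /tʃ/ and /ʃ/ become [k] and [s] when no front vowel follows — gives [s].

/valɔʃ/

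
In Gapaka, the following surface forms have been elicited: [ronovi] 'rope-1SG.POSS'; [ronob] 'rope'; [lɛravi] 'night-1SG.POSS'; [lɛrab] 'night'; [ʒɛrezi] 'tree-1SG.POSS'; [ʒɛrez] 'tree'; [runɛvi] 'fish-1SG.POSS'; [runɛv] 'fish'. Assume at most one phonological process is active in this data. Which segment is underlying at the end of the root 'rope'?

/b/

'rope' shows [v] ~ [b] at the end of the stem ([ronovi] vs [ronob]).
Compare 'fish', with invariant [v] in [runɛvi] and [runɛv]: an analysis with underlying /v/ and a rule producing [b] in isolation would wrongly predict alternation here too.
The underlying segment must be /b/; voiced stops become fricatives between vowels, yielding [v] there.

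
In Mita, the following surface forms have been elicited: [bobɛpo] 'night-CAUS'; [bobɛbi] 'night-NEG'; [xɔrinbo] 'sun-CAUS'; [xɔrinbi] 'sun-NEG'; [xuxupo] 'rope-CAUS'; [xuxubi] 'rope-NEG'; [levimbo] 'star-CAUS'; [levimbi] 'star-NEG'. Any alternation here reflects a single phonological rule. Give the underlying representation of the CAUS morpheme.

The CAUS suffix surfaces as [-bo] and [-po], depending on the final segment of the stem.
By contrast the NEG suffix keeps its initial [b] throughout — that segment must be underlying.
The CAUS suffix is therefore /-po/ underlyingly, with post-nasal voicing: voiceless stops become voiced after a nasal.

/-po/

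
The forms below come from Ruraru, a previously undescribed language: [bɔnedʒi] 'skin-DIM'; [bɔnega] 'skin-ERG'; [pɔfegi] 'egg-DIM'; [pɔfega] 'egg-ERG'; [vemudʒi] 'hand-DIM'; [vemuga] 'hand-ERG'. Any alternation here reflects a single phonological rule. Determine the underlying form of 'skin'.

The root 'skin' surfaces as [bɔnedʒi] and [bɔnega], with a stem-final [dʒ] ~ [g] alternation.
But 'egg' keeps [g] in both environments ([pɔfegi], [pɔfega]), so there is no rule changing /g/ to [dʒ] before the DIM suffix.
The underlying segment must be /dʒ/; palato-alveolar /dʒ/ becomes [g] when no front vowel follows, yielding [g] there.
So 'skin' = /bɔnedʒ/.

/bɔnedʒ/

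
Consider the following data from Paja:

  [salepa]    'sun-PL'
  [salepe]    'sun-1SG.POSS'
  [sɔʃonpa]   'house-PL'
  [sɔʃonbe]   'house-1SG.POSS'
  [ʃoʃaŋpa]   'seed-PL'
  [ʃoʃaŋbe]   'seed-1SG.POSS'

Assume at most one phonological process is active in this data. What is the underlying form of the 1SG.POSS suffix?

/-be/

The 1SG.POSS morpheme has two allomorphs, [-be] and [-pe].
The PL suffix, which begins with [p], is invariant after every stem; so [p] is not altered by any rule here.
The 1SG.POSS suffix is therefore /-be/ underlyingly, with post-vocalic devoicing: voiced stops become voiceless after a vowel.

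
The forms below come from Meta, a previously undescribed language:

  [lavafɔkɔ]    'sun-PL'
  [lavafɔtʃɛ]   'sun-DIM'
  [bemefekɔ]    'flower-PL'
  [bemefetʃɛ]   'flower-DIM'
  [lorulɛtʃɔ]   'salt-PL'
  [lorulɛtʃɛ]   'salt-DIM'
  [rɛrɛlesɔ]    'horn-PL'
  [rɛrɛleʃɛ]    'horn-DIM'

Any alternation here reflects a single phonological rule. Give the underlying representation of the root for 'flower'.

/bemefek/

The stem for 'flower' ends in [k] in [bemefekɔ] but [tʃ] in [bemefetʃɛ].
Compare 'salt', with invariant [tʃ] in [lorulɛtʃɔ] and [lorulɛtʃɛ]: an analysis with underlying /tʃ/ and a rule producing [k] before the PL suffix would wrongly predict alternation here too.
Therefore /k/ is basic and [tʃ] is derived by palatalization before a front vowel (/k/ and /s/ become palato-alveolar [tʃ] and [ʃ] before a front vowel).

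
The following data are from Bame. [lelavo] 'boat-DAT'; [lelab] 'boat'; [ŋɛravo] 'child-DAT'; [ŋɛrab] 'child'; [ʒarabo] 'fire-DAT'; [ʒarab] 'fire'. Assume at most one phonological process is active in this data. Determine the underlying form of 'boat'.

/lelav/

In [lelavo] and [lelab] the final segment of 'boat' alternates: [v] ~ [b].
The stem 'fire' ([ʒarabo], [ʒarab]) shows [b] unchanged in both environments, so [b] cannot be basic with [v] derived before the DAT suffix.
Therefore /v/ is basic and [b] is derived by word-final hardening (voiced fricatives become stops word-finally).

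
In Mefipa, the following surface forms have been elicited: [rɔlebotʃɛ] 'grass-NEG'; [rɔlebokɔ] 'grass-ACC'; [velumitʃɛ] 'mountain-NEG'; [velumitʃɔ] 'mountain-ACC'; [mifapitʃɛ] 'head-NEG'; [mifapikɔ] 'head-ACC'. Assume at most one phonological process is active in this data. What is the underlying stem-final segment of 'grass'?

/k/

'grass' shows [tʃ] ~ [k] at the end of the stem ([rɔlebotʃɛ] vs [rɔlebokɔ]).
If /tʃ/ were underlying and a rule turned it into [k] before the ACC suffix, 'mountain' would also alternate; but it has [tʃ] in both [velumitʃɛ] and [velumitʃɔ].
Therefore /k/ is basic and [tʃ] is derived by palatalization before a front vowel (/k/ becomes palato-alveolar [tʃ] before a front vowel).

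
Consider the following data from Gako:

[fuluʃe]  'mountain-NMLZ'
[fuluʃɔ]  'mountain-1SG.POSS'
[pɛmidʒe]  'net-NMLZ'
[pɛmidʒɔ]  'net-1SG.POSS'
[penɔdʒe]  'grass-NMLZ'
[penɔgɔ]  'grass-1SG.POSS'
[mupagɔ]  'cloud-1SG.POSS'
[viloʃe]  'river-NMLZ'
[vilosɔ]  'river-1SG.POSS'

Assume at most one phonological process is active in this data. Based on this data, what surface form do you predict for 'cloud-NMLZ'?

[mupadʒe]

'grass' shows [dʒ] ~ [g] at the end of the stem ([penɔdʒe] vs [penɔgɔ]).
If /dʒ/ were underlying and a rule turned it into [g] before the 1SG.POSS suffix, 'net' would also alternate; but it has [dʒ] in both [pɛmidʒe] and [pɛmidʒɔ].
The underlying segment must be /g/; /g/ and /s/ become palato-alveolar [dʒ] and [ʃ] before a front vowel, yielding [dʒ] there.
From [mupagɔ] the stem 'cloud' is /mupag/; before a front vowel this yields [mupadʒe].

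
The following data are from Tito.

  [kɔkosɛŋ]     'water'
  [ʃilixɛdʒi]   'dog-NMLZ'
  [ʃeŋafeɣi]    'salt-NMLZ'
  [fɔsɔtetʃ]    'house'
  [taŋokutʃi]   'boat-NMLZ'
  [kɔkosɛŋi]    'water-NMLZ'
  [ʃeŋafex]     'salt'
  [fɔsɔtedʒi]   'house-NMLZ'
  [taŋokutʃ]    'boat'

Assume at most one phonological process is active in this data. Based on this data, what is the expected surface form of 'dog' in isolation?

[ʃilixɛtʃ]

'house' shows [tʃ] ~ [dʒ] at the end of the stem ([fɔsɔtetʃ] vs [fɔsɔtedʒi]).
If /tʃ/ were underlying and a rule turned it into [dʒ] before the NMLZ suffix, 'boat' would also alternate; but it has [tʃ] in both [taŋokutʃ] and [taŋokutʃi].
The underlying segment must be /dʒ/; voiced obstruents become voiceless word-finally, yielding [tʃ] there.
From [ʃilixɛdʒi] the stem 'dog' is /ʃilixɛdʒ/; word-finally this yields [ʃilixɛtʃ].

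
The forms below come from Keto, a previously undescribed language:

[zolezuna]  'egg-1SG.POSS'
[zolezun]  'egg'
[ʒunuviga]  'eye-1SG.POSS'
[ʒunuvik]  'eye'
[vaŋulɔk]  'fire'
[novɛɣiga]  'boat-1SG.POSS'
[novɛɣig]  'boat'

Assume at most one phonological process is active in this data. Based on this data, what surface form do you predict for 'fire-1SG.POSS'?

[vaŋulɔga]

The stem for 'eye' ends in [g] in [ʒunuviga] but [k] in [ʒunuvik].
Compare 'boat', with invariant [g] in [novɛɣiga] and [novɛɣig]: an analysis with underlying /g/ and a rule producing [k] in isolation would wrongly predict alternation here too.
The alternation reflects intervocalic voicing: voiceless stops become voiced between vowels. /k/ is underlying.
The one attested form of 'fire', [vaŋulɔk], shows underlying /vaŋulɔk/. Applying the same rule between vowels gives [vaŋulɔga].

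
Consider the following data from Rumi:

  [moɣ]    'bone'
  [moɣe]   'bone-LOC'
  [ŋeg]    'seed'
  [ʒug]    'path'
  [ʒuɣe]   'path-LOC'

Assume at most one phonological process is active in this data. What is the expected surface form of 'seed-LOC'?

[ŋeɣe]

The root 'path' surfaces as [ʒug] and [ʒuɣe], with a stem-final [g] ~ [ɣ] alternation.
If /ɣ/ were underlying and a rule turned it into [g] in isolation, 'bone' would also alternate; but it has [ɣ] in both [moɣ] and [moɣe].
So /g/ is underlying, and a rule of intervocalic spirantization — voiced stops become fricatives between vowels — gives [ɣ].
From [ŋeg] the stem 'seed' is /ŋeg/; between vowels this yields [ŋeɣe].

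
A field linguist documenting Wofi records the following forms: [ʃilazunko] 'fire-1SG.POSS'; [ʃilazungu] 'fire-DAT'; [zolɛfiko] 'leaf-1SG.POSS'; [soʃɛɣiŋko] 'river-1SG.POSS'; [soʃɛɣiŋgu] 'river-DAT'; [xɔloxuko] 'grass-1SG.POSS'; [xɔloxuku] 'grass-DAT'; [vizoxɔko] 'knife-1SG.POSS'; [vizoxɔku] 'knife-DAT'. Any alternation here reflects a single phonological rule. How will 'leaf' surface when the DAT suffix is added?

[zolɛfiku]

The DAT suffix surfaces as [-gu] and [-ku], depending on the final segment of the stem.
The 1SG.POSS suffix, which begins with [k], is invariant after every stem; so [k] is not altered by any rule here.
The DAT suffix is therefore /-gu/ underlyingly, with post-vocalic devoicing: voiced stops become voiceless after a vowel.
After 'leaf', which ends in a vowel, the suffix surfaces as [-ku], giving [zolɛfiku].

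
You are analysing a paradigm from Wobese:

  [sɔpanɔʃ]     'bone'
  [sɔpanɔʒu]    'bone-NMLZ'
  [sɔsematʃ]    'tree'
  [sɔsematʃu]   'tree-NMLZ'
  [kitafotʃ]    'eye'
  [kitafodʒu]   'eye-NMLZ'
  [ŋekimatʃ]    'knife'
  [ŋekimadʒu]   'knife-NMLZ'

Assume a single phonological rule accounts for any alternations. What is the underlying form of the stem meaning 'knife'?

/ŋekimadʒ/

The stem for 'knife' ends in [tʃ] in [ŋekimatʃ] but [dʒ] in [ŋekimadʒu].
If /tʃ/ were underlying and a rule turned it into [dʒ] before the NMLZ suffix, 'tree' would also alternate; but it has [tʃ] in both [sɔsematʃ] and [sɔsematʃu].
The underlying segment must be /dʒ/; voiced obstruents become voiceless word-finally, yielding [tʃ] there.
Hence 'knife' is /ŋekimadʒ/ underlyingly.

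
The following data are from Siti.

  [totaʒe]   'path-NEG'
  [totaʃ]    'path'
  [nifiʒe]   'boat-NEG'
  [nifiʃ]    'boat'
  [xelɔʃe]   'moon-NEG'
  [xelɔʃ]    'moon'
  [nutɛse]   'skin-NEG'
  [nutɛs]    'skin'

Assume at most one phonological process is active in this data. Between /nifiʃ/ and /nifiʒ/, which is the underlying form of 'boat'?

In [nifiʒe] and [nifiʃ] the final segment of 'boat' alternates: [ʒ] ~ [ʃ].
But 'moon' keeps [ʃ] in both environments ([xelɔʃe], [xelɔʃ]), so there is no rule changing /ʃ/ to [ʒ] before the NEG suffix.
Therefore /ʒ/ is basic and [ʃ] is derived by word-final obstruent devoicing (voiced obstruents become voiceless word-finally).

/nifiʒ/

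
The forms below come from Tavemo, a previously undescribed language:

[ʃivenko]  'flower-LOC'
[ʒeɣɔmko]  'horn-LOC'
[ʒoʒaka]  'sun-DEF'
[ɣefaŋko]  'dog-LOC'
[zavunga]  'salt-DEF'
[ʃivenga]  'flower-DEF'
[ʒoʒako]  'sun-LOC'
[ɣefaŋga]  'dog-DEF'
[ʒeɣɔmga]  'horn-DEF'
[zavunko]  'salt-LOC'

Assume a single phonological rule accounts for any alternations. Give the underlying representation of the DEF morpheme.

/-ga/

The DEF morpheme has two allomorphs, [-ga] and [-ka].
The LOC suffix, which begins with [k], is invariant after every stem; so [k] is not altered by any rule here.
So the underlying form is /-ga/, and voiced stops become voiceless after a vowel.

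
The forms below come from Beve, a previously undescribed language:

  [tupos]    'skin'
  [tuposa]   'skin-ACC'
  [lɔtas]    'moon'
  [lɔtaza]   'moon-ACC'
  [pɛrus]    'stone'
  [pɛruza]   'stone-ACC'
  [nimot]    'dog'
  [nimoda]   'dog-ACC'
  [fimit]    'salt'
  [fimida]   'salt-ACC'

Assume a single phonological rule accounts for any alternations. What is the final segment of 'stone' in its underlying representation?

The stem for 'stone' ends in [s] in [pɛrus] but [z] in [pɛruza].
Compare 'skin', with invariant [s] in [tupos] and [tuposa]: an analysis with underlying /s/ and a rule producing [z] before the ACC suffix would wrongly predict alternation here too.
So /z/ is underlying, and a rule of word-final obstruent devoicing — voiced obstruents become voiceless word-finally — gives [s].

/z/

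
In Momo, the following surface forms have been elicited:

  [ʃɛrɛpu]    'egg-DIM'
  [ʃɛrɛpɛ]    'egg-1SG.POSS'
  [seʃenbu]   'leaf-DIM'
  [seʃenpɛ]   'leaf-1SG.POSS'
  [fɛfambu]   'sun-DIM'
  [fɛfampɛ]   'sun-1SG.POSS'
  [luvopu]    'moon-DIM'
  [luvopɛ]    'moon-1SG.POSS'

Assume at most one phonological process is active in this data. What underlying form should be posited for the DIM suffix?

The DIM morpheme has two allomorphs, [-bu] and [-pu].
By contrast the 1SG.POSS suffix keeps its initial [p] throughout — that segment must be underlying.
The DIM suffix is therefore /-bu/ underlyingly, with post-vocalic devoicing: voiced stops become voiceless after a vowel.

/-bu/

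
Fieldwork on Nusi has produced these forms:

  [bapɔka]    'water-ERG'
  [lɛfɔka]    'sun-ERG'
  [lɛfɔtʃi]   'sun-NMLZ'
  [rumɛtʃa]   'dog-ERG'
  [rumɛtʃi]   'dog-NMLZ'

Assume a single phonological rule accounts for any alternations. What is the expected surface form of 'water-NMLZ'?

[bapɔtʃi]

'sun' shows [k] ~ [tʃ] at the end of the stem ([lɛfɔka] vs [lɛfɔtʃi]).
Compare 'dog', with invariant [tʃ] in [rumɛtʃa] and [rumɛtʃi]: an analysis with underlying /tʃ/ and a rule producing [k] before the ERG suffix would wrongly predict alternation here too.
So /k/ is underlying, and a rule of palatalization before a front vowel — /k/ becomes palato-alveolar [tʃ] before a front vowel — gives [tʃ].
From [bapɔka] the stem 'water' is /bapɔk/; before a front vowel this yields [bapɔtʃi].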